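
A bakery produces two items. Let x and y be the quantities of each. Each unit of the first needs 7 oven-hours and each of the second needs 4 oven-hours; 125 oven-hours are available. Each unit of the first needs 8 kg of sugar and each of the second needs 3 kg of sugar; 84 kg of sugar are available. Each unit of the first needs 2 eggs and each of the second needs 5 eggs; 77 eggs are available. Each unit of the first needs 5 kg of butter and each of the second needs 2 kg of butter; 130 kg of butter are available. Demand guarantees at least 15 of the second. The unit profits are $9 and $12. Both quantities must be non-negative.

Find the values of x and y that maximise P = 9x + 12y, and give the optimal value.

x = 1, y = 15, maximum P = 189

Extreme points and P = 9x + 12y:
  (0, 77/5) → P = 924/5
  (0, 15) → P = 180
  (1, 15) → P = 189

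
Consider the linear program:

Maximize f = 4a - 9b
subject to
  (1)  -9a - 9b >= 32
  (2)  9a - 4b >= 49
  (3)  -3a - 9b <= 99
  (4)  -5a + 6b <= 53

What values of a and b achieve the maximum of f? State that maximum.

Extreme points and f = 4a - 9b:
  (313/117, -81/13) → f = 601/9
  (67/6, -265/18) → f = 1063/6
  (15/31, -346/31) → f = 3174/31

a = 67/6, b = -265/18, maximum f = 1063/6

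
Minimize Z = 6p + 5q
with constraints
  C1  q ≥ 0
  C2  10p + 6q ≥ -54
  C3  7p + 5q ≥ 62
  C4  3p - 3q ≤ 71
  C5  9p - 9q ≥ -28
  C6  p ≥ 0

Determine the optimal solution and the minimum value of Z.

p = 62/7, q = 0, minimum Z = 372/7

Feasible corners and Z = 6p + 5q:
  (62/7, 0) → Z = 372/7
  (71/3, 0) → Z = 142
  (209/54, 377/54) → Z = 3139/54
The feasible region is unbounded (it extends along (1, 1)), but Z strictly increases along every unbounded feasible direction, so there is no improving ray and the minimum is attained at a vertex.

At the optimal vertex, q = 0 and 7p + 5q = 62.
Solving simultaneously gives p = 62/7, q = 0.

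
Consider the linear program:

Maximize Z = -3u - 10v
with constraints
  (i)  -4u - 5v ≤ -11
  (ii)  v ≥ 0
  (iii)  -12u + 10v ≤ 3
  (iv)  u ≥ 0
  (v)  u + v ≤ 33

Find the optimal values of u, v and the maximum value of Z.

Corner points and Z = -3u - 10v:
  (11/4, 0) → Z = -33/4
  (19/20, 36/25) → Z = -69/4
  (33, 0) → Z = -99
  (327/22, 399/22) → Z = -4971/22

u = 11/4, v = 0, maximum Z = -33/4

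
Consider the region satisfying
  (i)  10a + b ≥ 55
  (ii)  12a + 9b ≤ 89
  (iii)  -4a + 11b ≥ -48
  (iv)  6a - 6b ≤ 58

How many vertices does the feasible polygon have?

4

The feasible vertices (each the meet of two boundaries and inside every other half-plane) are:
  (203/39, 115/39)
  (653/114, -130/57)
  (176/21, -9/7)
  (25/3, -4/3)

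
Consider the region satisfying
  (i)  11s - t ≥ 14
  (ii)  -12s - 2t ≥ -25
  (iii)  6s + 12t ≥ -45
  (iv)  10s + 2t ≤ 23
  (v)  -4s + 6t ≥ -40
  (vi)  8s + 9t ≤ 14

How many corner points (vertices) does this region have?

Intersecting each pair of boundary lines and keeping only the points that satisfy every inequality leaves:
  (41/46, -193/46)
  (140/107, 42/107)
  (23/8, -19/4)
  (197/92, -8/23)
  (5/2, -5)

5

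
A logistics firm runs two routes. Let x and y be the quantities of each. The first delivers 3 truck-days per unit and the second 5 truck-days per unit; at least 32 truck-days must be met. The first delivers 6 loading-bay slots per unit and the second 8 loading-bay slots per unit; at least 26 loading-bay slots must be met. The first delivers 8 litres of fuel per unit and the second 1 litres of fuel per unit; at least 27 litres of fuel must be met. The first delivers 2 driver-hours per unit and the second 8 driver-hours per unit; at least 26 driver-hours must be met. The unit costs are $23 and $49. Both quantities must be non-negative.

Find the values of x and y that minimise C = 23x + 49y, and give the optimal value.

Vertices and C = 23x + 49y:
  (0, 27) → C = 1323
  (13, 0) → C = 299
  (103/37, 175/37) → C = 10944/37
  (9, 1) → C = 256
The feasible region is unbounded (it extends along (0, 1), (1, 0)), but C strictly increases along every unbounded feasible direction, so there is no improving ray and the minimum is attained at a vertex.

x = 9, y = 1, minimum C = 256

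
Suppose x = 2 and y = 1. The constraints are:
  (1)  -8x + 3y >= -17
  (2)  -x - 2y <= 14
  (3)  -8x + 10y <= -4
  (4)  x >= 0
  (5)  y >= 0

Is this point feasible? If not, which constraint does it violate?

(1): -13 ≥ -17 ✓
(2): -4 ≤ 14 ✓
(3): -6 ≤ -4 ✓
(4): 2 ≥ 0 ✓
(5): 1 ≥ 0 ✓

feasible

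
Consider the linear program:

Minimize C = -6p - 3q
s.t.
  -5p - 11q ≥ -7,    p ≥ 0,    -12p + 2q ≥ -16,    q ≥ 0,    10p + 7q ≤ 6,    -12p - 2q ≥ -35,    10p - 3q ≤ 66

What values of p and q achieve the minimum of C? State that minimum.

p = 3/5, q = 0, minimum C = -18/5

Extreme points and C = -6p - 3q:
  (0, 7/11) → C = -21/11
  (17/75, 8/15) → C = -74/25
  (0, 0) → C = 0
  (3/5, 0) → C = -18/5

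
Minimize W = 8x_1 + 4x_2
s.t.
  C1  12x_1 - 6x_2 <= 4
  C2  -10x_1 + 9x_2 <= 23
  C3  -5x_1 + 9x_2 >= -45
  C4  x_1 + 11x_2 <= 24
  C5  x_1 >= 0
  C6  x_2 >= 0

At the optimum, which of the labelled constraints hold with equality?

C5 and C6

Vertices and W = 8x_1 + 4x_2:
  (94/69, 142/69) → W = 440/23
  (1/3, 0) → W = 8/3
  (0, 24/11) → W = 96/11
  (0, 0) → W = 0

The minimum is at (0, 0). Substituting into each constraint, equality holds for C5 and C6; the remaining constraints have slack.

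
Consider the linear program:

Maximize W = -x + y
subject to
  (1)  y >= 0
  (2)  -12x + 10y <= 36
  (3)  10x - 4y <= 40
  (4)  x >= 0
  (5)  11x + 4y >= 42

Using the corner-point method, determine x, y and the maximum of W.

x = 136/13, y = 210/13, maximum W = 74/13

Corner points and W = -x + y:
  (4, 0) → W = -4
  (42/11, 0) → W = -42/11
  (136/13, 210/13) → W = 74/13
  (138/79, 450/79) → W = 312/79

The binding constraints are -12x + 10y = 36 and 10x - 4y = 40.
Solving simultaneously gives x = 136/13, y = 210/13.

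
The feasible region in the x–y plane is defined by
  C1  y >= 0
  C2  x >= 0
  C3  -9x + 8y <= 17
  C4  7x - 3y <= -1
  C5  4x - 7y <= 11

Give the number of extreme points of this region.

The feasible vertices (each the meet of two boundaries and inside every other half-plane) are:
  (0, 17/8)
  (0, 1/3)
  (43/29, 110/29)

3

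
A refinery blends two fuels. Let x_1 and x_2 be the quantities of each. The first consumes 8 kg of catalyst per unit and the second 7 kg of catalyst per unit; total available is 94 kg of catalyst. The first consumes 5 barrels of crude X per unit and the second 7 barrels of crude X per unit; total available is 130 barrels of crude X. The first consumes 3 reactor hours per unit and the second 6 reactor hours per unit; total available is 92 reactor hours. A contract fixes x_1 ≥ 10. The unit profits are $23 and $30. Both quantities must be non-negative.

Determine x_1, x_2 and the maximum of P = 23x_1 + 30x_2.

x_1 = 10, x_2 = 2, maximum P = 290

Extreme points and P = 23x_1 + 30x_2:
  (47/4, 0) → P = 1081/4
  (10, 0) → P = 230
  (10, 2) → P = 290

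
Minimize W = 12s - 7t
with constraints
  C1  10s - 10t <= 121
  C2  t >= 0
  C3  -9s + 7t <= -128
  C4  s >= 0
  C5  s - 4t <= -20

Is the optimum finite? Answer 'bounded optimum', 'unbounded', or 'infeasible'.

bounded optimum

Extreme points and W = 12s - 7t:
  (114/5, 107/10) → W = 1987/10
  (652/29, 308/29) → W = 5668/29
The feasible region has finitely many vertices and no improving ray; the minimum is 5668/29 at (652/29, 308/29).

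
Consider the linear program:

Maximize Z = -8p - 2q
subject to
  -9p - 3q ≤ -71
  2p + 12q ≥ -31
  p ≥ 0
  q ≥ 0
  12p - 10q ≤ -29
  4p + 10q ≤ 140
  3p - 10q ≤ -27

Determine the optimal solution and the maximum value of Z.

Extreme points and Z = -8p - 2q:
  (89/18, 53/6) → Z = -515/9
  (145/39, 488/39) → Z = -712/13
  (111/16, 449/40) → Z = -1559/20

p = 145/39, q = 488/39, maximum Z = -712/13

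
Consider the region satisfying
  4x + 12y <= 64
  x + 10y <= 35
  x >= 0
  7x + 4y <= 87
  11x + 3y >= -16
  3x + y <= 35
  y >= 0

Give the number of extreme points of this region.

5

Pairwise boundary intersections that survive every other constraint:
  (55/7, 19/7)
  (89/8, 13/8)
  (0, 7/2)
  (0, 0)
  (35/3, 0)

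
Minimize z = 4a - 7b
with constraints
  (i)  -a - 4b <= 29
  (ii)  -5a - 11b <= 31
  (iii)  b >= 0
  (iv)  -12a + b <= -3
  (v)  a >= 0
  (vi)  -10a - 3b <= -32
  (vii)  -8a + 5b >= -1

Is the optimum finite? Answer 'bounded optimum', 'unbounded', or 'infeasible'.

unbounded

From the feasible point (41/46, 177/23), moving in the direction (1, 12) keeps every constraint satisfied while z decreases without bound.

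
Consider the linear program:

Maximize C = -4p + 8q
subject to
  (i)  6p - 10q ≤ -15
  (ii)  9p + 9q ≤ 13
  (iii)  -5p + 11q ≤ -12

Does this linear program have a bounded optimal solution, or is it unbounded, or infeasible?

From the feasible point (-285/16, -147/16), moving in the direction (-11, -5) keeps every constraint satisfied while C increases without bound.

unbounded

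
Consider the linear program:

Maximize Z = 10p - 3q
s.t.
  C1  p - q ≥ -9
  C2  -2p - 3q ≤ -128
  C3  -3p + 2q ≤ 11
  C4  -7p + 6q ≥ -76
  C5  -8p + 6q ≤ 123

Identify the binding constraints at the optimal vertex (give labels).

Extreme points and Z = 10p - 3q:
  (101/5, 146/5) → Z = 572/5
  (130, 139) → Z = 883
  (332/11, 248/11) → Z = 2576/11

The maximum is at (130, 139). Substituting into each constraint, equality holds for C1 and C4; the remaining constraints have slack.

C1 and C4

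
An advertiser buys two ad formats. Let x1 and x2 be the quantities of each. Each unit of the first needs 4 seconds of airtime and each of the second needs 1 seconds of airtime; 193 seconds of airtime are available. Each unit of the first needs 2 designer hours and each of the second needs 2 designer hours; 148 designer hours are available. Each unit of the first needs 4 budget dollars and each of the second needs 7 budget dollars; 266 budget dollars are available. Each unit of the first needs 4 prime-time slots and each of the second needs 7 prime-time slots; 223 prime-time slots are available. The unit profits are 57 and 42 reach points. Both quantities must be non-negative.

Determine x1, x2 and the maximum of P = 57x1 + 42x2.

x1 = 47, x2 = 5, maximum P = 2889

Corner points and P = 57x1 + 42x2:
  (0, 0) → P = 0
  (0, 223/7) → P = 1338
  (193/4, 0) → P = 11001/4
  (47, 5) → P = 2889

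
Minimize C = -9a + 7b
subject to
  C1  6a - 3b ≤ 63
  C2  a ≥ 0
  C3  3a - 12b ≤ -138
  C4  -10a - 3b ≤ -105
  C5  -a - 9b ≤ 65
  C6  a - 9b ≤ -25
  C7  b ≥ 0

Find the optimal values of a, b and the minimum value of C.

Feasible corners and C = -9a + 7b:
  (130/7, 113/7) → C = -379/7
  (0, 35) → C = 245
  (282/43, 565/43) → C = 1417/43
The feasible region is unbounded (it extends along (0, 1), (1, 2)), but C strictly increases along every unbounded feasible direction, so there is no improving ray and the minimum is attained at a vertex.

The optimum lies where 6a - 3b = 63 and 3a - 12b = -138.
Solving simultaneously gives a = 130/7, b = 113/7.

a = 130/7, b = 113/7, minimum C = -379/7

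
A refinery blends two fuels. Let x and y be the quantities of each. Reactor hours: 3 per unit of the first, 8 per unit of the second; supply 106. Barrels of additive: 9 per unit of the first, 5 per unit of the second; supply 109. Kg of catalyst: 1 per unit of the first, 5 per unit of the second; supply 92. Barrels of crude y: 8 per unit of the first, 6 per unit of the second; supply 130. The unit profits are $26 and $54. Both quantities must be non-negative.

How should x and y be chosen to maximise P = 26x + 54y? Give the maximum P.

Corner points and P = 26x + 54y:
  (0, 0) → P = 0
  (0, 53/4) → P = 1431/2
  (109/9, 0) → P = 2834/9
  (6, 11) → P = 750

The optimum lies where 3x + 8y = 106 and 9x + 5y = 109.
Solving simultaneously gives x = 6, y = 11.

x = 6, y = 11, maximum P = 750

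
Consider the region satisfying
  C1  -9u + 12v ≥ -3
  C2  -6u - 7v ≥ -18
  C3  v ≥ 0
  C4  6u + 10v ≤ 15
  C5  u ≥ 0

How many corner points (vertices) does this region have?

Of the 10 pairwise boundary intersections, those satisfying every inequality are:
  (1/3, 0)
  (35/27, 13/18)
  (0, 0)
  (0, 3/2)

4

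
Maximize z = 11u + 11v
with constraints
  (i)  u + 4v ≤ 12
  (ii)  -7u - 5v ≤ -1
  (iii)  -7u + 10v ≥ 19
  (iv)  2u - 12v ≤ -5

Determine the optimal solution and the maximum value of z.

Corner points and z = 11u + 11v:
  (-56/23, 83/23) → z = 297/23
  (22/19, 103/38) → z = 1617/38
  (-17/21, 4/3) → z = 121/21

u = 22/19, v = 103/38, maximum z = 1617/38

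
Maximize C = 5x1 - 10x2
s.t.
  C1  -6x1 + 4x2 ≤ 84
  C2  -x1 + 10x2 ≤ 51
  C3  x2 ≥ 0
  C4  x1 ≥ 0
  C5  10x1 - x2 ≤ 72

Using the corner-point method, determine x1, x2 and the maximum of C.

Extreme points and C = 5x1 - 10x2:
  (0, 51/10) → C = -51
  (257/33, 194/33) → C = -655/33
  (0, 0) → C = 0
  (36/5, 0) → C = 36

At the optimal vertex, x2 = 0 and 10x1 - x2 = 72.
Solving simultaneously gives x1 = 36/5, x2 = 0.

x1 = 36/5, x2 = 0, maximum C = 36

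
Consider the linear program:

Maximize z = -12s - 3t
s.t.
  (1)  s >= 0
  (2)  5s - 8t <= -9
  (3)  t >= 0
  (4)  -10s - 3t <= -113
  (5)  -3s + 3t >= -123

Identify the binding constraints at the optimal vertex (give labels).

Vertices and z = -12s - 3t:
  (0, 113/3) → z = -113
  (877/95, 131/19) → z = -12489/95
  (337/3, 214/3) → z = -1562
The feasible region is unbounded (it extends along (0, 1), (1, 1)), but z strictly decreases along every unbounded feasible direction, so there is no improving ray and the maximum is attained at a vertex.

The maximum is at (0, 113/3). Substituting into each constraint, equality holds for (1) and (4); the remaining constraints have slack.

(1) and (4)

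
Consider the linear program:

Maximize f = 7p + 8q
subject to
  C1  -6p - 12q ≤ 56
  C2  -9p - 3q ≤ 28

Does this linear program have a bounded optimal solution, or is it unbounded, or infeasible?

unbounded

From the feasible point (-28/15, -56/15), moving in the direction (12, -6) keeps every constraint satisfied while f increases without bound.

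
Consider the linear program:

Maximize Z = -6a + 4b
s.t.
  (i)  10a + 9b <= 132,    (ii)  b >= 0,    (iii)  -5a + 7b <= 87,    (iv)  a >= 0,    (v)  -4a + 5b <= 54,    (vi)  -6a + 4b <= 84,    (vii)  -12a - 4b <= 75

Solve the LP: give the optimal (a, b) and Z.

a = 0, b = 54/5, maximum Z = 216/5

Vertices and Z = -6a + 4b:
  (66/5, 0) → Z = -396/5
  (87/43, 534/43) → Z = 1614/43
  (0, 0) → Z = 0
  (0, 54/5) → Z = 216/5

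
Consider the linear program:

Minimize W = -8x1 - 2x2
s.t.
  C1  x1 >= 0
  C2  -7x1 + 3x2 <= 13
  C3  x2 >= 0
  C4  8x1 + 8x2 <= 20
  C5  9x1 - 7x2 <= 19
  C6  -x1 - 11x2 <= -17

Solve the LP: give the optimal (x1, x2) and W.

Extreme points and W = -8x1 - 2x2:
  (0, 5/2) → W = -5
  (0, 17/11) → W = -34/11
  (21/20, 29/20) → W = -113/10

x1 = 21/20, x2 = 29/20, minimum W = -113/10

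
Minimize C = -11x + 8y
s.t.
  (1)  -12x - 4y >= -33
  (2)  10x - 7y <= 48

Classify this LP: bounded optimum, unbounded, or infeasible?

unbounded

From the feasible point (423/124, -123/62), moving in the direction (-7, -10) keeps every constraint satisfied while C decreases without bound.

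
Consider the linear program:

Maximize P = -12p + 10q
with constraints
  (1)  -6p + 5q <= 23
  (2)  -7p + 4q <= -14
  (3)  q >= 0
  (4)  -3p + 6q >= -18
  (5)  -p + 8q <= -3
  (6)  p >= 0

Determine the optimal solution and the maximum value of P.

p = 3, q = 0, maximum P = -36

The binding constraints are q = 0 and -p + 8q = -3.
Solving simultaneously gives p = 3, q = 0.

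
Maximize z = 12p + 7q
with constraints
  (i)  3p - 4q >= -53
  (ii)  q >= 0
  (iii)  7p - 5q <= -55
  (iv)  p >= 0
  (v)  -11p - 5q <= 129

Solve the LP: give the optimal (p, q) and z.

Feasible corners and z = 12p + 7q:
  (45/13, 206/13) → z = 1982/13
  (0, 53/4) → z = 371/4
  (0, 11) → z = 77

The binding constraints are 3p - 4q = -53 and 7p - 5q = -55.
Solving simultaneously gives p = 45/13, q = 206/13.

p = 45/13, q = 206/13, maximum z = 1982/13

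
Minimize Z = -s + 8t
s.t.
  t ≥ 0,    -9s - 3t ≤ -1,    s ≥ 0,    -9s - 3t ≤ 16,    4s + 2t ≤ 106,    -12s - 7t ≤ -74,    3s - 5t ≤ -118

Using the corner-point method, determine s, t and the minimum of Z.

s = 0, t = 118/5, minimum Z = 944/5

At the optimal vertex, s = 0 and 3s - 5t = -118.
Solving simultaneously gives s = 0, t = 118/5.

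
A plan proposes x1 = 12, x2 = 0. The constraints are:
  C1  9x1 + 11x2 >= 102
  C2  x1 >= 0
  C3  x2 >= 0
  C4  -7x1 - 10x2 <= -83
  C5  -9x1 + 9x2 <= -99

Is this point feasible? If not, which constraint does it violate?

feasible

C1: 108 ≥ 102 ✓
C2: 12 ≥ 0 ✓
C3: 0 ≥ 0 ✓
C4: -84 ≤ -83 ✓
C5: -108 ≤ -99 ✓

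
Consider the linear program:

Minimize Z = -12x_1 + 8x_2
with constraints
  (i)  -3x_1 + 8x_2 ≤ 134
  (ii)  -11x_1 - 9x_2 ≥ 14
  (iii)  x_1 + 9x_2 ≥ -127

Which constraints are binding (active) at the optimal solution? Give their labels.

(ii) and (iii)

Feasible corners and Z = -12x_1 + 8x_2:
  (-1318/115, 1432/115) → Z = 27272/115
  (-2222/35, -247/35) → Z = 24688/35
  (113/10, -461/30) → Z = -3878/15

The minimum is at (113/10, -461/30). Substituting into each constraint, equality holds for (ii) and (iii); the remaining constraints have slack.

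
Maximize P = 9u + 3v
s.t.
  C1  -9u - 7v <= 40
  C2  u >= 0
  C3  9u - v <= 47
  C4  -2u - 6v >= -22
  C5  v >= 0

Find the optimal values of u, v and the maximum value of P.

u = 38/7, v = 13/7, maximum P = 381/7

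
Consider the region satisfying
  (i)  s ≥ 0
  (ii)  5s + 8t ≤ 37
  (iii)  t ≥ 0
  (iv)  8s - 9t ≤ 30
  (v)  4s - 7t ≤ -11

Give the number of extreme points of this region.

Of the 10 pairwise boundary intersections, those satisfying every inequality are:
  (0, 37/8)
  (0, 11/7)
  (171/67, 203/67)

3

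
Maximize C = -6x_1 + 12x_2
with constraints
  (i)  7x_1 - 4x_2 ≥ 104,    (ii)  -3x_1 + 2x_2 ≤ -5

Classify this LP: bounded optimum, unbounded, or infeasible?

unbounded

From the feasible point (94, 277/2), moving in the direction (2, 3) keeps every constraint satisfied while C increases without bound.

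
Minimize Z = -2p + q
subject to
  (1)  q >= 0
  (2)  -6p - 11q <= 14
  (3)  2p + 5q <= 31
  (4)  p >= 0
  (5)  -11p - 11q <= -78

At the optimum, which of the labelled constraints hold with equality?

(1) and (3)

Corner points and Z = -2p + q:
  (31/2, 0) → Z = -31
  (78/11, 0) → Z = -156/11
  (49/33, 185/33) → Z = 29/11

The minimum is at (31/2, 0). Substituting into each constraint, equality holds for (1) and (3); the remaining constraints have slack.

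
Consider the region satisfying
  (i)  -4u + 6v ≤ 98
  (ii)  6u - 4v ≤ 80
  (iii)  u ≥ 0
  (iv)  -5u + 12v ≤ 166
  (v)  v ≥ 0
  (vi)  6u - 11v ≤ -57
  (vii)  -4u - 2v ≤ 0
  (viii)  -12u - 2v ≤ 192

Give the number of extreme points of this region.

Of the 28 pairwise boundary intersections, those satisfying every inequality are:
  (406/13, 349/13)
  (554/21, 137/7)
  (0, 83/6)
  (0, 57/11)

4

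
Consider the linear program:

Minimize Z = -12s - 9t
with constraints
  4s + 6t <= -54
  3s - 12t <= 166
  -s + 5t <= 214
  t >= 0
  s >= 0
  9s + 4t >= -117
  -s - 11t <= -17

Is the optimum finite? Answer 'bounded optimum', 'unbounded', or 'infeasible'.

infeasible

The boundaries 3s - 12t = 166 and -s + 5t = 214 meet at (3398/3, 808/3), but that point violates 4s + 6t ≤ -54. Every candidate vertex is excluded by some other constraint, so the feasible region is empty.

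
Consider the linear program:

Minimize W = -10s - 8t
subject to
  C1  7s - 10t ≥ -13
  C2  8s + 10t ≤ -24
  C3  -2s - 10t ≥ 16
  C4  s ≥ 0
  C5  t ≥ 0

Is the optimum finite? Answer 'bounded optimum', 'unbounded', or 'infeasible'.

The boundaries 8s + 10t = -24 and s = 0 meet at (0, -12/5), but that point violates t ≥ 0. Every candidate vertex is excluded by some other constraint, so the feasible region is empty.

infeasible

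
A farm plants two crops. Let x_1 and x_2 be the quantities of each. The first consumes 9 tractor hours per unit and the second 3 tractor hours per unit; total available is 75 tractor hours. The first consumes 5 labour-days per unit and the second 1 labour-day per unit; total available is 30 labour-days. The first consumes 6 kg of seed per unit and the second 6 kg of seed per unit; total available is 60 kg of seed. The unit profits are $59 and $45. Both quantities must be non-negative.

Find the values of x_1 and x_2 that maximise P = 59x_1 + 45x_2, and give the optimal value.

x_1 = 5, x_2 = 5, maximum P = 520

Vertices and P = 59x_1 + 45x_2:
  (0, 0) → P = 0
  (0, 10) → P = 450
  (6, 0) → P = 354
  (5, 5) → P = 520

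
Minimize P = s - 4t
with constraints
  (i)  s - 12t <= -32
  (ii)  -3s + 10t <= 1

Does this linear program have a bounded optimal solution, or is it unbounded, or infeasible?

From the feasible point (154/13, 95/26), moving in the direction (10, 3) keeps every constraint satisfied while P decreases without bound.

unbounded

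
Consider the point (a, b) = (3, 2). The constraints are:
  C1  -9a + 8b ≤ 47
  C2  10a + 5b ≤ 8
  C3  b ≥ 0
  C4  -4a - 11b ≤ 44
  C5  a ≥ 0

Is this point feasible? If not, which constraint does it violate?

not feasible — violates C2

Constraint C2: 10a + 5b = 40, which is not ≤ 8. All other constraints are satisfied.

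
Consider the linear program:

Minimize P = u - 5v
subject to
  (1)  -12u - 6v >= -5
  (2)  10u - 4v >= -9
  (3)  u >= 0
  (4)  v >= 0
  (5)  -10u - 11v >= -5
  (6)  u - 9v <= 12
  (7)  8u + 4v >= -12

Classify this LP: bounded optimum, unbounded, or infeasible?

bounded optimum

Extreme points and P = u - 5v:
  (5/12, 0) → P = 5/12
  (25/72, 5/36) → P = -25/72
  (0, 0) → P = 0
  (0, 5/11) → P = -25/11
The feasible region has finitely many vertices and no improving ray; the minimum is -25/11 at (0, 5/11).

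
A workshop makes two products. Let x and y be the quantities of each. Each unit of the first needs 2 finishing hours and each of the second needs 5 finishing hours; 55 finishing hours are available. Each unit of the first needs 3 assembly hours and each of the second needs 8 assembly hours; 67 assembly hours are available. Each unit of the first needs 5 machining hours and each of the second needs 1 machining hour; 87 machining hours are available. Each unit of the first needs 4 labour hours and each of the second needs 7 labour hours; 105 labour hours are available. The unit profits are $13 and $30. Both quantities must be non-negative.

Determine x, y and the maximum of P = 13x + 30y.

x = 17, y = 2, maximum P = 281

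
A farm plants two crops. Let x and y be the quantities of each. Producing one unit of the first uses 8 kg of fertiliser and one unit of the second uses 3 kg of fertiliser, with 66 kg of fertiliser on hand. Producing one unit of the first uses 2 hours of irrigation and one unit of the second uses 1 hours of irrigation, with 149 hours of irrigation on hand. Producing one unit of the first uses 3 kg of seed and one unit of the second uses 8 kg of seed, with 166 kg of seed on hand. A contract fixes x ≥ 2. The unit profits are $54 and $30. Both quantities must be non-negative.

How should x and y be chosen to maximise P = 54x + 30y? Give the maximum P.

Feasible corners and P = 54x + 30y:
  (33/4, 0) → P = 891/2
  (2, 0) → P = 108
  (2, 50/3) → P = 608

The binding constraints are 8x + 3y = 66 and x = 2.
Solving simultaneously gives x = 2, y = 50/3.

x = 2, y = 50/3, maximum P = 608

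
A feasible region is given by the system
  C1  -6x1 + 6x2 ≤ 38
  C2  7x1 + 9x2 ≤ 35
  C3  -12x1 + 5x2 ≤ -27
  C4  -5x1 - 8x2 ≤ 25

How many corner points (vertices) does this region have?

3

The feasible vertices (each the meet of two boundaries and inside every other half-plane) are:
  (38/13, 21/13)
  (505/11, -350/11)
  (91/121, -435/121)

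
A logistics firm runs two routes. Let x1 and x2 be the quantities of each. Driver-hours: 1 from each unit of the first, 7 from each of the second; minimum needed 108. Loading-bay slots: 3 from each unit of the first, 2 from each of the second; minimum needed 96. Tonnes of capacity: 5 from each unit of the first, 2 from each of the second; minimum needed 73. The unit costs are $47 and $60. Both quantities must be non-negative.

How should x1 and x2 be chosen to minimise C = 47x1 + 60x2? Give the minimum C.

Vertices and C = 47x1 + 60x2:
  (0, 48) → C = 2880
  (108, 0) → C = 5076
  (24, 12) → C = 1848
The feasible region is unbounded (it extends along (0, 1), (1, 0)), but C strictly increases along every unbounded feasible direction, so there is no improving ray and the minimum is attained at a vertex.

x1 = 24, x2 = 12, minimum C = 1848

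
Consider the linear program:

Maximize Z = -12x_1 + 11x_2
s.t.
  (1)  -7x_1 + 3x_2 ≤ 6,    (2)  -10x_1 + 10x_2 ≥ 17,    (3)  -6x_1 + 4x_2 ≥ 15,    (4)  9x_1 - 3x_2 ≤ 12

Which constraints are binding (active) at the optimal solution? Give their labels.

(1) and (4)

Corner points and Z = -12x_1 + 11x_2:
  (21/10, 69/10) → Z = 507/10
  (9, 23) → Z = 145
  (31/6, 23/2) → Z = 129/2

The maximum is at (9, 23). Substituting into each constraint, equality holds for (1) and (4); the remaining constraints have slack.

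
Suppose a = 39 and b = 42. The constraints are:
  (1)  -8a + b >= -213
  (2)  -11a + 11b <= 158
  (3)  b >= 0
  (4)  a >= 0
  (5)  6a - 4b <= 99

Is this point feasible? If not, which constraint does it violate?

not feasible — violates (1)

Constraint (1): -8a + b = -270, which is not ≥ -213. All other constraints are satisfied.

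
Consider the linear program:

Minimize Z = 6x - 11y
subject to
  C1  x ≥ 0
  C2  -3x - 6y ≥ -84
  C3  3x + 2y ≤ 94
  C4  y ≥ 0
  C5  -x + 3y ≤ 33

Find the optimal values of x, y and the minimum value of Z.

Corner points and Z = 6x - 11y:
  (0, 0) → Z = 0
  (0, 11) → Z = -121
  (28, 0) → Z = 168
  (18/5, 61/5) → Z = -563/5

x = 0, y = 11, minimum Z = -121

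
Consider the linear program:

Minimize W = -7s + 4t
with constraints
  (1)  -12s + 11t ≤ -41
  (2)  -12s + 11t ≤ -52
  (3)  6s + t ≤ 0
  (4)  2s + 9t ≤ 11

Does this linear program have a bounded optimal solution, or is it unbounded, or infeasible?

unbounded

From the feasible point (2/3, -4), moving in the direction (1, -6) keeps every constraint satisfied while W decreases without bound.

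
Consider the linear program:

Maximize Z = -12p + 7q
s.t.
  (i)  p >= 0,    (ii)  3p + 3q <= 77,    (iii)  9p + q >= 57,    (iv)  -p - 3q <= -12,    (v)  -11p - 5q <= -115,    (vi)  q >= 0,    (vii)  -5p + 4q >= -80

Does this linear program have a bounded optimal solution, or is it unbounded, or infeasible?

Corner points and Z = -12p + 7q:
  (47/12, 87/4) → Z = 421/4
  (548/27, 145/27) → Z = -5561/27
  (5, 12) → Z = 24
  (285/28, 17/28) → Z = -3301/28
  (12, 0) → Z = -144
  (16, 0) → Z = -192
The feasible region has finitely many vertices and no improving ray; the maximum is 421/4 at (47/12, 87/4).

bounded optimum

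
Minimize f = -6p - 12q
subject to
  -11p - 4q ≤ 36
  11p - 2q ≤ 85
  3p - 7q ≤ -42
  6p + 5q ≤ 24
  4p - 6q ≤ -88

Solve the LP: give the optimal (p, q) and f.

Vertices and f = -6p - 12q:
  (-276/31, 480/31) → f = -4104/31
  (-284/41, 412/41) → f = -3240/41
  (-37/7, 78/7) → f = -102

At the optimal vertex, -11p - 4q = 36 and 6p + 5q = 24.
Solving simultaneously gives p = -276/31, q = 480/31.

p = -276/31, q = 480/31, minimum f = -4104/31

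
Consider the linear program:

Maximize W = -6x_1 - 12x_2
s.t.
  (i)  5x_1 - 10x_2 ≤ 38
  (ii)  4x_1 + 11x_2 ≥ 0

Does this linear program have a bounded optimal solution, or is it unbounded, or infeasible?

From the feasible point (22/5, -8/5), moving in the direction (-11, 4) keeps every constraint satisfied while W increases without bound.

unbounded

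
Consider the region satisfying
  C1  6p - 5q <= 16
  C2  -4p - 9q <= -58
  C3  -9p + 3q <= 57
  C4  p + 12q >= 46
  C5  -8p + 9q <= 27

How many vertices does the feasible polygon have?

The feasible vertices (each the meet of two boundaries and inside every other half-plane) are:
  (217/37, 142/37)
  (279/14, 145/7)
  (31/12, 143/27)

3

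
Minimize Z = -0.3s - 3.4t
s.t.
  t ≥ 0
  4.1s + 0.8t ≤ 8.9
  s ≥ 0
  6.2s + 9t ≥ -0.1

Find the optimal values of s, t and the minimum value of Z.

Feasible corners and Z = -0.3s - 3.4t:
  (89/41, 0) → Z = -267/410
  (0, 0) → Z = 0
  (0, 89/8) → Z = -1513/40

At the optimal vertex, 4.1s + 0.8t = 8.9 and s = 0.
Solving simultaneously gives s = 0, t = 89/8.

s = 0, t = 11.125, minimum Z = -37.825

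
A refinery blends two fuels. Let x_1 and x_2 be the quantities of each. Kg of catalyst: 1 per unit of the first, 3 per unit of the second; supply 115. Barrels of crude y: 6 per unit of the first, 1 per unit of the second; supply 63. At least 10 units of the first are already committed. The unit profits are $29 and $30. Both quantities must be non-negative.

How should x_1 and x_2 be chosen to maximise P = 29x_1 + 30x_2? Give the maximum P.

x_1 = 10, x_2 = 3, maximum P = 380

At the optimal vertex, 6x_1 + x_2 = 63 and x_1 = 10.
Solving simultaneously gives x_1 = 10, x_2 = 3.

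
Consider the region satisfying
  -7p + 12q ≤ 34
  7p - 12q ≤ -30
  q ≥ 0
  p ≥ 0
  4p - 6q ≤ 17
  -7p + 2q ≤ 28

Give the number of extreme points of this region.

4

The feasible vertices (each the meet of two boundaries and inside every other half-plane) are:
  (0, 17/6)
  (68, 85/2)
  (0, 5/2)
  (64, 239/6)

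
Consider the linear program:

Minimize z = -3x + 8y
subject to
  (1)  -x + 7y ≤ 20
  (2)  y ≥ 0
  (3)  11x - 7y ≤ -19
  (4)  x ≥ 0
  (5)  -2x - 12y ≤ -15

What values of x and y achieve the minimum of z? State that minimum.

x = 0, y = 19/7, minimum z = 152/7

Vertices and z = -3x + 8y:
  (1/10, 201/70) → z = 1587/70
  (0, 20/7) → z = 160/7
  (0, 19/7) → z = 152/7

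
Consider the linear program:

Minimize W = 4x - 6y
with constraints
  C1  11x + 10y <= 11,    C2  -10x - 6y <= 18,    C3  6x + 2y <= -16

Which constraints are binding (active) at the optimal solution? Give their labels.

C1 and C2

Extreme points and W = 4x - 6y:
  (-123/17, 154/17) → W = -1416/17
  (-91/19, 121/19) → W = -1090/19
  (-15/4, 13/4) → W = -69/2

The minimum is at (-123/17, 154/17). Substituting into each constraint, equality holds for C1 and C2; the remaining constraints have slack.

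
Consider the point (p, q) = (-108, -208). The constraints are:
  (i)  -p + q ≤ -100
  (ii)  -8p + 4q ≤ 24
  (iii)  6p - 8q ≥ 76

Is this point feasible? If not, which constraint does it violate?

Constraint (ii): -8p + 4q = 32, which is not ≤ 24. All other constraints are satisfied.

not feasible — violates (ii)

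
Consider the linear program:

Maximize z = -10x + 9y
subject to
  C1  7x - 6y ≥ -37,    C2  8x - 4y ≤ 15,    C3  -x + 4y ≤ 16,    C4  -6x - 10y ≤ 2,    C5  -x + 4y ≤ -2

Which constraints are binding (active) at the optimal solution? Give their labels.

Corner points and z = -10x + 9y:
  (71/52, -53/52) → z = -1187/52
  (13/7, -1/28) → z = -529/28
  (6/17, -7/17) → z = -123/17

The maximum is at (6/17, -7/17). Substituting into each constraint, equality holds for C4 and C5; the remaining constraints have slack.

C4 and C5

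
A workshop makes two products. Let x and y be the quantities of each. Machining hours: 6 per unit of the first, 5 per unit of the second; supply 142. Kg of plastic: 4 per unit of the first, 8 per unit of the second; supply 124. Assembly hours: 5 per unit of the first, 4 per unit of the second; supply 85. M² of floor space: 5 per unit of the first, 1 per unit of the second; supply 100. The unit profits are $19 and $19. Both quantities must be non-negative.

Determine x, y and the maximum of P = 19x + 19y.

x = 23/3, y = 35/3, maximum P = 1102/3

Corner points and P = 19x + 19y:
  (0, 0) → P = 0
  (0, 31/2) → P = 589/2
  (17, 0) → P = 323
  (23/3, 35/3) → P = 1102/3

The binding constraints are 4x + 8y = 124 and 5x + 4y = 85.
Solving simultaneously gives x = 23/3, y = 35/3.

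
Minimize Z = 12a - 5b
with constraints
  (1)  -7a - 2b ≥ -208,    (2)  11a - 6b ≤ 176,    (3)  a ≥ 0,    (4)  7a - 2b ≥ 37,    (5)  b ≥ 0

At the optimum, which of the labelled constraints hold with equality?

(1) and (4)

Extreme points and Z = 12a - 5b:
  (25, 33/2) → Z = 435/2
  (35/2, 171/4) → Z = -15/4
  (16, 0) → Z = 192
  (37/7, 0) → Z = 444/7

The minimum is at (35/2, 171/4). Substituting into each constraint, equality holds for (1) and (4); the remaining constraints have slack.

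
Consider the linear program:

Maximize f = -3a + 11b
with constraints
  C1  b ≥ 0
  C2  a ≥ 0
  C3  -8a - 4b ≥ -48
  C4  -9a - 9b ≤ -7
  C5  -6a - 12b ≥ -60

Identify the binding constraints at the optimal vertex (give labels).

C2 and C5

Feasible corners and f = -3a + 11b:
  (6, 0) → f = -18
  (7/9, 0) → f = -7/3
  (0, 7/9) → f = 77/9
  (0, 5) → f = 55
  (14/3, 8/3) → f = 46/3

The maximum is at (0, 5). Substituting into each constraint, equality holds for C2 and C5; the remaining constraints have slack.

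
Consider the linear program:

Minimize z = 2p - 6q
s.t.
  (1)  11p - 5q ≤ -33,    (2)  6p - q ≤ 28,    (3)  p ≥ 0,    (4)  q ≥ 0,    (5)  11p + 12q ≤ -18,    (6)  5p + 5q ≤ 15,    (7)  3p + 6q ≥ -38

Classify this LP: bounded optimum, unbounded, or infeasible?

The boundaries 11p - 5q = -33 and q = 0 meet at (-3, 0), but that point violates p ≥ 0. Every candidate vertex is excluded by some other constraint, so the feasible region is empty.

infeasible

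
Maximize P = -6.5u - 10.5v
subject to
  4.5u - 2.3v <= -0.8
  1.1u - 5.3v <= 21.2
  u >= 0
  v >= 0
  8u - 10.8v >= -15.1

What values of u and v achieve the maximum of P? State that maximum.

u = 0, v = 8/23, maximum P = -84/23

Corner points and P = -6.5u - 10.5v:
  (0, 8/23) → P = -84/23
  (2609/3020, 1231/604) → P = -40793/1510
  (0, 151/108) → P = -1057/72

The optimum lies where 4.5u - 2.3v = -0.8 and u = 0.
Solving simultaneously gives u = 0, v = 8/23.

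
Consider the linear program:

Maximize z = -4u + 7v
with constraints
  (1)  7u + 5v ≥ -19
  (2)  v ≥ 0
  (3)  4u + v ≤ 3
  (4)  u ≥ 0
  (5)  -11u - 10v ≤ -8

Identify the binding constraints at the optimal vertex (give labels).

(3) and (4)

Vertices and z = -4u + 7v:
  (3/4, 0) → z = -3
  (8/11, 0) → z = -32/11
  (0, 3) → z = 21
  (0, 4/5) → z = 28/5

The maximum is at (0, 3). Substituting into each constraint, equality holds for (3) and (4); the remaining constraints have slack.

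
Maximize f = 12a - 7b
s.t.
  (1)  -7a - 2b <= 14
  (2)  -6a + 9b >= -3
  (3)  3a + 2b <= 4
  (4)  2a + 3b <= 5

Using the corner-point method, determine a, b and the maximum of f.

a = 14/13, b = 5/13, maximum f = 133/13

Feasible corners and f = 12a - 7b:
  (-8/5, -7/5) → f = -47/5
  (-52/17, 63/17) → f = -1065/17
  (14/13, 5/13) → f = 133/13
  (2/5, 7/5) → f = -5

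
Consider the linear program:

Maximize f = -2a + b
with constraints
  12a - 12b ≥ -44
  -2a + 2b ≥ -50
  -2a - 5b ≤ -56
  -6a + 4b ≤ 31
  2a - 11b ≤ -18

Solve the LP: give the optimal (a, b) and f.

a = 113/21, b = 190/21, maximum f = -12/7

Extreme points and f = -2a + b:
  (113/21, 190/21) → f = -12/7
  (293/9, 68/9) → f = -518/9
  (263/16, 37/8) → f = -113/4
The feasible region is unbounded (it extends along (1, 1)), but f strictly decreases along every unbounded feasible direction, so there is no improving ray and the maximum is attained at a vertex.

The optimum lies where 12a - 12b = -44 and -2a - 5b = -56.
Solving simultaneously gives a = 113/21, b = 190/21.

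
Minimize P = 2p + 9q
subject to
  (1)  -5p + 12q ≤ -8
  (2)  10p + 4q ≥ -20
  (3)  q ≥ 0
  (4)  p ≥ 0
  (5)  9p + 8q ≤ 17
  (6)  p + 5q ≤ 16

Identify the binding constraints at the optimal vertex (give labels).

(1) and (3)

Corner points and P = 2p + 9q:
  (8/5, 0) → P = 16/5
  (67/37, 13/148) → P = 653/148
  (17/9, 0) → P = 34/9

The minimum is at (8/5, 0). Substituting into each constraint, equality holds for (1) and (3); the remaining constraints have slack.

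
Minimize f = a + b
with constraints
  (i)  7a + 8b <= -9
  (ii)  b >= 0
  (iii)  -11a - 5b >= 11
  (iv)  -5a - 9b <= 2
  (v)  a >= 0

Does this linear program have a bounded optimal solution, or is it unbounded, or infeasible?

The boundaries 7a + 8b = -9 and -5a - 9b = 2 meet at (-65/23, 31/23), but that point violates a ≥ 0. Every candidate vertex is excluded by some other constraint, so the feasible region is empty.

infeasible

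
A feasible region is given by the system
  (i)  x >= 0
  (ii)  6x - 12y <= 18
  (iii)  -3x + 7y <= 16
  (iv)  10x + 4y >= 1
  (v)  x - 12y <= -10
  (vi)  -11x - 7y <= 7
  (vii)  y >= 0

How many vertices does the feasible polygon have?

4

Pairwise boundary intersections that survive every other constraint:
  (0, 16/7)
  (0, 5/6)
  (53, 25)
  (28/5, 13/10)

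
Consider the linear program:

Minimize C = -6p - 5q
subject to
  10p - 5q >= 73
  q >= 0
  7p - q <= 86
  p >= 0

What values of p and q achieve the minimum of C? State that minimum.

Feasible corners and C = -6p - 5q:
  (73/10, 0) → C = -219/5
  (357/25, 349/25) → C = -3887/25
  (86/7, 0) → C = -516/7

p = 357/25, q = 349/25, minimum C = -3887/25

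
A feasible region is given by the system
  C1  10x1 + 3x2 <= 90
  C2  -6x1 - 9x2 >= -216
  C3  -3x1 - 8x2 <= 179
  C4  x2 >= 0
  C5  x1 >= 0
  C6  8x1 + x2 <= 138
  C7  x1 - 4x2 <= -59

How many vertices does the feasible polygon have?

Intersecting each pair of boundary lines and keeping only the points that satisfy every inequality leaves:
  (9/4, 45/2)
  (183/43, 680/43)
  (0, 24)
  (0, 59/4)

4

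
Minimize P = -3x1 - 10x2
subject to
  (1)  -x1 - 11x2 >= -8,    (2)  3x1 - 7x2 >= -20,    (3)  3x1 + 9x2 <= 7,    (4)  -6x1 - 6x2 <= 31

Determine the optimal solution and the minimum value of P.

x1 = 5/24, x2 = 17/24, minimum P = -185/24

Extreme points and P = -3x1 - 10x2:
  (-41/10, 11/10) → P = 13/10
  (5/24, 17/24) → P = -185/24
  (-337/60, 9/20) → P = 247/20
The feasible region is unbounded (it extends along (3, -1), (1, -1)), but P strictly increases along every unbounded feasible direction, so there is no improving ray and the minimum is attained at a vertex.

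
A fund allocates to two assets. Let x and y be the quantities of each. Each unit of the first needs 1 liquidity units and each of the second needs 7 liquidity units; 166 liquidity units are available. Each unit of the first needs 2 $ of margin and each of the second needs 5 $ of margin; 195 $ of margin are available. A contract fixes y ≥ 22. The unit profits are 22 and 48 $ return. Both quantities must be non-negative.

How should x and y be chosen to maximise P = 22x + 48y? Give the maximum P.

x = 12, y = 22, maximum P = 1320

Extreme points and P = 22x + 48y:
  (0, 166/7) → P = 7968/7
  (0, 22) → P = 1056
  (12, 22) → P = 1320

The optimum lies where x + 7y = 166 and y = 22.
Solving simultaneously gives x = 12, y = 22.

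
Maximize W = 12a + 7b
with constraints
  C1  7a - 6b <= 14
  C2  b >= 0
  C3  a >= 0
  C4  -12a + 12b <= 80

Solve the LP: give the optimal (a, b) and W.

a = 54, b = 182/3, maximum W = 3218/3

The optimum lies where 7a - 6b = 14 and -12a + 12b = 80.
Solving simultaneously gives a = 54, b = 182/3.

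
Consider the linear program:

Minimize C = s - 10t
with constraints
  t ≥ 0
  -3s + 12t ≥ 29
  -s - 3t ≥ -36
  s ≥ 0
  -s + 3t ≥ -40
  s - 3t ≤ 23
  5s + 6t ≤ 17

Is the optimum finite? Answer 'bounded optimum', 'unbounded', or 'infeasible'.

bounded optimum

Corner points and C = s - 10t:
  (0, 29/12) → C = -145/6
  (5/13, 98/39) → C = -965/39
  (0, 17/6) → C = -85/3
The feasible region has finitely many vertices and no improving ray; the minimum is -85/3 at (0, 17/6).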